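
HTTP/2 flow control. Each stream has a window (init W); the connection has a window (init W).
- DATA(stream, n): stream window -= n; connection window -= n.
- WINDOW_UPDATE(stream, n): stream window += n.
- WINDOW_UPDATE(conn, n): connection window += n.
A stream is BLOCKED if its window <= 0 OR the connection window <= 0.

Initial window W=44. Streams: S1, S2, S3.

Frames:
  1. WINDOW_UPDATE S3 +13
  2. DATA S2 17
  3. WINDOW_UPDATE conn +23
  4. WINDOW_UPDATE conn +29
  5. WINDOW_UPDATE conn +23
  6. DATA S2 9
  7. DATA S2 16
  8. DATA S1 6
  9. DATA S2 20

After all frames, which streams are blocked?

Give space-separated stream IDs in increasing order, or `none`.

Answer: S2

Derivation:
Op 1: conn=44 S1=44 S2=44 S3=57 blocked=[]
Op 2: conn=27 S1=44 S2=27 S3=57 blocked=[]
Op 3: conn=50 S1=44 S2=27 S3=57 blocked=[]
Op 4: conn=79 S1=44 S2=27 S3=57 blocked=[]
Op 5: conn=102 S1=44 S2=27 S3=57 blocked=[]
Op 6: conn=93 S1=44 S2=18 S3=57 blocked=[]
Op 7: conn=77 S1=44 S2=2 S3=57 blocked=[]
Op 8: conn=71 S1=38 S2=2 S3=57 blocked=[]
Op 9: conn=51 S1=38 S2=-18 S3=57 blocked=[2]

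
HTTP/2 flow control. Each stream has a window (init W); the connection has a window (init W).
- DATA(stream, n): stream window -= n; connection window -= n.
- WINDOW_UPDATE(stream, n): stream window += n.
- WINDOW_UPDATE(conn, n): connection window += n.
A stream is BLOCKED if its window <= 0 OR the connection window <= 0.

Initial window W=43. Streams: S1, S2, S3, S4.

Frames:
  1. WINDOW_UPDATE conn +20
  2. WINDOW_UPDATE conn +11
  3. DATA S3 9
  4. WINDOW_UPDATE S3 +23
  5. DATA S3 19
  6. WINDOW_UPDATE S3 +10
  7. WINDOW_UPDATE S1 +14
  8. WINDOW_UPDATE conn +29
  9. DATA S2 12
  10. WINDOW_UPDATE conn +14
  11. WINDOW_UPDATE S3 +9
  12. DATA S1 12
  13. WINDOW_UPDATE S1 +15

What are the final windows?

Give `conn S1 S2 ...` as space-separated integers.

Op 1: conn=63 S1=43 S2=43 S3=43 S4=43 blocked=[]
Op 2: conn=74 S1=43 S2=43 S3=43 S4=43 blocked=[]
Op 3: conn=65 S1=43 S2=43 S3=34 S4=43 blocked=[]
Op 4: conn=65 S1=43 S2=43 S3=57 S4=43 blocked=[]
Op 5: conn=46 S1=43 S2=43 S3=38 S4=43 blocked=[]
Op 6: conn=46 S1=43 S2=43 S3=48 S4=43 blocked=[]
Op 7: conn=46 S1=57 S2=43 S3=48 S4=43 blocked=[]
Op 8: conn=75 S1=57 S2=43 S3=48 S4=43 blocked=[]
Op 9: conn=63 S1=57 S2=31 S3=48 S4=43 blocked=[]
Op 10: conn=77 S1=57 S2=31 S3=48 S4=43 blocked=[]
Op 11: conn=77 S1=57 S2=31 S3=57 S4=43 blocked=[]
Op 12: conn=65 S1=45 S2=31 S3=57 S4=43 blocked=[]
Op 13: conn=65 S1=60 S2=31 S3=57 S4=43 blocked=[]

Answer: 65 60 31 57 43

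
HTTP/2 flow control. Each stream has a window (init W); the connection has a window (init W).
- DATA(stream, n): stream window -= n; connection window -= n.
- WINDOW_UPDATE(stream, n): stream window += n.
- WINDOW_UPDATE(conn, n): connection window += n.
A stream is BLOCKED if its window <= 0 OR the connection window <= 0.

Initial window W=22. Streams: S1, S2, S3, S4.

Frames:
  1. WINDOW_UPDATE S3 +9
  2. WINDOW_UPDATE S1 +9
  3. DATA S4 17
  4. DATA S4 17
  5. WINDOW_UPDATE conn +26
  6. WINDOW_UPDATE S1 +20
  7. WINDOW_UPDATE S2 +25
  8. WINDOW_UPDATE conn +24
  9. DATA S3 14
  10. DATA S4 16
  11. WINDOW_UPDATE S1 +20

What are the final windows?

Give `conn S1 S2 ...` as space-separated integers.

Op 1: conn=22 S1=22 S2=22 S3=31 S4=22 blocked=[]
Op 2: conn=22 S1=31 S2=22 S3=31 S4=22 blocked=[]
Op 3: conn=5 S1=31 S2=22 S3=31 S4=5 blocked=[]
Op 4: conn=-12 S1=31 S2=22 S3=31 S4=-12 blocked=[1, 2, 3, 4]
Op 5: conn=14 S1=31 S2=22 S3=31 S4=-12 blocked=[4]
Op 6: conn=14 S1=51 S2=22 S3=31 S4=-12 blocked=[4]
Op 7: conn=14 S1=51 S2=47 S3=31 S4=-12 blocked=[4]
Op 8: conn=38 S1=51 S2=47 S3=31 S4=-12 blocked=[4]
Op 9: conn=24 S1=51 S2=47 S3=17 S4=-12 blocked=[4]
Op 10: conn=8 S1=51 S2=47 S3=17 S4=-28 blocked=[4]
Op 11: conn=8 S1=71 S2=47 S3=17 S4=-28 blocked=[4]

Answer: 8 71 47 17 -28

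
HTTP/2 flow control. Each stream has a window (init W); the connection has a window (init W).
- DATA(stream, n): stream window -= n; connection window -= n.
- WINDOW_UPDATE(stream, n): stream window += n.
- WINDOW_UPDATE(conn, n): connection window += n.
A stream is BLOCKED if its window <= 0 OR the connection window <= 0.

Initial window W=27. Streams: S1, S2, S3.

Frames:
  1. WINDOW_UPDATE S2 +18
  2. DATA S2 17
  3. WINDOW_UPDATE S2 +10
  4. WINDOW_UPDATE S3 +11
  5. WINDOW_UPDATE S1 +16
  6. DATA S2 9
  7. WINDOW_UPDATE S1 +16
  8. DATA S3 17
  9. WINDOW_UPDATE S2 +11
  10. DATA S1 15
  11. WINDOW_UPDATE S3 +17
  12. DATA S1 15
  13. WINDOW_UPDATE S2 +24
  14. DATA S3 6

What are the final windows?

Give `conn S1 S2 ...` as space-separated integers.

Answer: -52 29 64 32

Derivation:
Op 1: conn=27 S1=27 S2=45 S3=27 blocked=[]
Op 2: conn=10 S1=27 S2=28 S3=27 blocked=[]
Op 3: conn=10 S1=27 S2=38 S3=27 blocked=[]
Op 4: conn=10 S1=27 S2=38 S3=38 blocked=[]
Op 5: conn=10 S1=43 S2=38 S3=38 blocked=[]
Op 6: conn=1 S1=43 S2=29 S3=38 blocked=[]
Op 7: conn=1 S1=59 S2=29 S3=38 blocked=[]
Op 8: conn=-16 S1=59 S2=29 S3=21 blocked=[1, 2, 3]
Op 9: conn=-16 S1=59 S2=40 S3=21 blocked=[1, 2, 3]
Op 10: conn=-31 S1=44 S2=40 S3=21 blocked=[1, 2, 3]
Op 11: conn=-31 S1=44 S2=40 S3=38 blocked=[1, 2, 3]
Op 12: conn=-46 S1=29 S2=40 S3=38 blocked=[1, 2, 3]
Op 13: conn=-46 S1=29 S2=64 S3=38 blocked=[1, 2, 3]
Op 14: conn=-52 S1=29 S2=64 S3=32 blocked=[1, 2, 3]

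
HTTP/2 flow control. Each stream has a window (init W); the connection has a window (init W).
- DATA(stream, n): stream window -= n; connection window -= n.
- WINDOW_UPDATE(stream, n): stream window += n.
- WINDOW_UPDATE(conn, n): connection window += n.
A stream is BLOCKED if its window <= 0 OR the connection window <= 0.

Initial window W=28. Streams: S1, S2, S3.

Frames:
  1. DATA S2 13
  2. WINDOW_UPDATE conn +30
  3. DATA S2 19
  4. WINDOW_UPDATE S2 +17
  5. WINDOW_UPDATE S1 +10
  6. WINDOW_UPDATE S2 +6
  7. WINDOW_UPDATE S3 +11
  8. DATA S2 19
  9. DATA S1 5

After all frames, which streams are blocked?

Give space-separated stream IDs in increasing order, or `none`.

Answer: S2

Derivation:
Op 1: conn=15 S1=28 S2=15 S3=28 blocked=[]
Op 2: conn=45 S1=28 S2=15 S3=28 blocked=[]
Op 3: conn=26 S1=28 S2=-4 S3=28 blocked=[2]
Op 4: conn=26 S1=28 S2=13 S3=28 blocked=[]
Op 5: conn=26 S1=38 S2=13 S3=28 blocked=[]
Op 6: conn=26 S1=38 S2=19 S3=28 blocked=[]
Op 7: conn=26 S1=38 S2=19 S3=39 blocked=[]
Op 8: conn=7 S1=38 S2=0 S3=39 blocked=[2]
Op 9: conn=2 S1=33 S2=0 S3=39 blocked=[2]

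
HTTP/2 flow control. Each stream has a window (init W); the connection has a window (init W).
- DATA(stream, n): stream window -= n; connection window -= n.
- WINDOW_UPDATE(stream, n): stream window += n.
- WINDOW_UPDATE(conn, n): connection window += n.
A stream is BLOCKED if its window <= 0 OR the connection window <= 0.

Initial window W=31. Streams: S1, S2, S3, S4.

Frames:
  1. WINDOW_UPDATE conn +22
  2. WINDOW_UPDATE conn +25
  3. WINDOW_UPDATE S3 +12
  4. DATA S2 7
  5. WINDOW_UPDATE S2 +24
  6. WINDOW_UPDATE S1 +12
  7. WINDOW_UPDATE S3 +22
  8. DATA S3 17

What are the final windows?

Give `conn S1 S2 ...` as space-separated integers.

Answer: 54 43 48 48 31

Derivation:
Op 1: conn=53 S1=31 S2=31 S3=31 S4=31 blocked=[]
Op 2: conn=78 S1=31 S2=31 S3=31 S4=31 blocked=[]
Op 3: conn=78 S1=31 S2=31 S3=43 S4=31 blocked=[]
Op 4: conn=71 S1=31 S2=24 S3=43 S4=31 blocked=[]
Op 5: conn=71 S1=31 S2=48 S3=43 S4=31 blocked=[]
Op 6: conn=71 S1=43 S2=48 S3=43 S4=31 blocked=[]
Op 7: conn=71 S1=43 S2=48 S3=65 S4=31 blocked=[]
Op 8: conn=54 S1=43 S2=48 S3=48 S4=31 blocked=[]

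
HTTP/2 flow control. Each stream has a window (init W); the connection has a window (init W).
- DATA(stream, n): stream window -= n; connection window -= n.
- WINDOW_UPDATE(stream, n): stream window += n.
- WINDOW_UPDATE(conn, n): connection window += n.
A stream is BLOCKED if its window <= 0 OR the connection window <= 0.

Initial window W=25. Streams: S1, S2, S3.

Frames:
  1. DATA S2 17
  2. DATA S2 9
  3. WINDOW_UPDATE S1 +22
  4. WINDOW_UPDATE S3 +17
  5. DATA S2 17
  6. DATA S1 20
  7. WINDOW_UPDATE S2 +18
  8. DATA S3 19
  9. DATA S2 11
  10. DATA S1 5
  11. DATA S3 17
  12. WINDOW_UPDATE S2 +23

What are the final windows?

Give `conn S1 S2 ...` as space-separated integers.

Op 1: conn=8 S1=25 S2=8 S3=25 blocked=[]
Op 2: conn=-1 S1=25 S2=-1 S3=25 blocked=[1, 2, 3]
Op 3: conn=-1 S1=47 S2=-1 S3=25 blocked=[1, 2, 3]
Op 4: conn=-1 S1=47 S2=-1 S3=42 blocked=[1, 2, 3]
Op 5: conn=-18 S1=47 S2=-18 S3=42 blocked=[1, 2, 3]
Op 6: conn=-38 S1=27 S2=-18 S3=42 blocked=[1, 2, 3]
Op 7: conn=-38 S1=27 S2=0 S3=42 blocked=[1, 2, 3]
Op 8: conn=-57 S1=27 S2=0 S3=23 blocked=[1, 2, 3]
Op 9: conn=-68 S1=27 S2=-11 S3=23 blocked=[1, 2, 3]
Op 10: conn=-73 S1=22 S2=-11 S3=23 blocked=[1, 2, 3]
Op 11: conn=-90 S1=22 S2=-11 S3=6 blocked=[1, 2, 3]
Op 12: conn=-90 S1=22 S2=12 S3=6 blocked=[1, 2, 3]

Answer: -90 22 12 6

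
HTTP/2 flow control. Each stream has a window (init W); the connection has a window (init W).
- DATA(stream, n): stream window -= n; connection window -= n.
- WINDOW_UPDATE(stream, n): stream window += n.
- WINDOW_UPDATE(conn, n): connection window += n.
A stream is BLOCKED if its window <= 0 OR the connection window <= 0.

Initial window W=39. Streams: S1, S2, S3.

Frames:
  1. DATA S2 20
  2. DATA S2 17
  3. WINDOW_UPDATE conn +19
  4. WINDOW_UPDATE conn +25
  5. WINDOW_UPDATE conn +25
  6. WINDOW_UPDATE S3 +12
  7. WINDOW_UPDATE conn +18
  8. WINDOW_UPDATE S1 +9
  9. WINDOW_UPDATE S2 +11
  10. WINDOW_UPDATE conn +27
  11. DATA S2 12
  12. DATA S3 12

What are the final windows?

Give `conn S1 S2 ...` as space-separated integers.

Answer: 92 48 1 39

Derivation:
Op 1: conn=19 S1=39 S2=19 S3=39 blocked=[]
Op 2: conn=2 S1=39 S2=2 S3=39 blocked=[]
Op 3: conn=21 S1=39 S2=2 S3=39 blocked=[]
Op 4: conn=46 S1=39 S2=2 S3=39 blocked=[]
Op 5: conn=71 S1=39 S2=2 S3=39 blocked=[]
Op 6: conn=71 S1=39 S2=2 S3=51 blocked=[]
Op 7: conn=89 S1=39 S2=2 S3=51 blocked=[]
Op 8: conn=89 S1=48 S2=2 S3=51 blocked=[]
Op 9: conn=89 S1=48 S2=13 S3=51 blocked=[]
Op 10: conn=116 S1=48 S2=13 S3=51 blocked=[]
Op 11: conn=104 S1=48 S2=1 S3=51 blocked=[]
Op 12: conn=92 S1=48 S2=1 S3=39 blocked=[]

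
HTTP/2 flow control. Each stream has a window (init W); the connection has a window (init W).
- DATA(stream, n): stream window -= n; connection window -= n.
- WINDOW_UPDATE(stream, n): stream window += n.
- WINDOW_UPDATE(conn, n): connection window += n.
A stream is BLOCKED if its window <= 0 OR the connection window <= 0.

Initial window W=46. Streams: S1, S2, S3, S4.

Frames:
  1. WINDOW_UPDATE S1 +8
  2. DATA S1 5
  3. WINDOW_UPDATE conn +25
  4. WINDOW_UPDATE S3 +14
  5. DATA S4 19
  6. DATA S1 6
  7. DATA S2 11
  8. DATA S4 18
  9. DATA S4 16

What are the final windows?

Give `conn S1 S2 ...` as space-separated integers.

Answer: -4 43 35 60 -7

Derivation:
Op 1: conn=46 S1=54 S2=46 S3=46 S4=46 blocked=[]
Op 2: conn=41 S1=49 S2=46 S3=46 S4=46 blocked=[]
Op 3: conn=66 S1=49 S2=46 S3=46 S4=46 blocked=[]
Op 4: conn=66 S1=49 S2=46 S3=60 S4=46 blocked=[]
Op 5: conn=47 S1=49 S2=46 S3=60 S4=27 blocked=[]
Op 6: conn=41 S1=43 S2=46 S3=60 S4=27 blocked=[]
Op 7: conn=30 S1=43 S2=35 S3=60 S4=27 blocked=[]
Op 8: conn=12 S1=43 S2=35 S3=60 S4=9 blocked=[]
Op 9: conn=-4 S1=43 S2=35 S3=60 S4=-7 blocked=[1, 2, 3, 4]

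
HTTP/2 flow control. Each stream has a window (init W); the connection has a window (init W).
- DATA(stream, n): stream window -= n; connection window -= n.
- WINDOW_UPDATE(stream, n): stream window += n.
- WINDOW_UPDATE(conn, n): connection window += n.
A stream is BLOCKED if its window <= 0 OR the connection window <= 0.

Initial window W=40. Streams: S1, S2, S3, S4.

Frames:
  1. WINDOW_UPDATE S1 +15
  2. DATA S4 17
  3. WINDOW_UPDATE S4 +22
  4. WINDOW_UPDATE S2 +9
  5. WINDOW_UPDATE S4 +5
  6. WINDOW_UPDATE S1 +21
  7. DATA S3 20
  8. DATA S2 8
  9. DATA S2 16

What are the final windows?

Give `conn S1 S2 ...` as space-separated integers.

Answer: -21 76 25 20 50

Derivation:
Op 1: conn=40 S1=55 S2=40 S3=40 S4=40 blocked=[]
Op 2: conn=23 S1=55 S2=40 S3=40 S4=23 blocked=[]
Op 3: conn=23 S1=55 S2=40 S3=40 S4=45 blocked=[]
Op 4: conn=23 S1=55 S2=49 S3=40 S4=45 blocked=[]
Op 5: conn=23 S1=55 S2=49 S3=40 S4=50 blocked=[]
Op 6: conn=23 S1=76 S2=49 S3=40 S4=50 blocked=[]
Op 7: conn=3 S1=76 S2=49 S3=20 S4=50 blocked=[]
Op 8: conn=-5 S1=76 S2=41 S3=20 S4=50 blocked=[1, 2, 3, 4]
Op 9: conn=-21 S1=76 S2=25 S3=20 S4=50 blocked=[1, 2, 3, 4]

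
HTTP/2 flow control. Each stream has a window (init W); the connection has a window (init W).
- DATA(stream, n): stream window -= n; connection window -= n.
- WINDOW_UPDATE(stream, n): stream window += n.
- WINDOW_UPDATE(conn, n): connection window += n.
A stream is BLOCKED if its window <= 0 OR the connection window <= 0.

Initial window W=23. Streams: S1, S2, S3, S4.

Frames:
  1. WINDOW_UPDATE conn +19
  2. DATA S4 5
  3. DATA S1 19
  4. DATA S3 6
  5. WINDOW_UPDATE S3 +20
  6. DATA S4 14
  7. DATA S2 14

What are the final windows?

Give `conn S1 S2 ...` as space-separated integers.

Answer: -16 4 9 37 4

Derivation:
Op 1: conn=42 S1=23 S2=23 S3=23 S4=23 blocked=[]
Op 2: conn=37 S1=23 S2=23 S3=23 S4=18 blocked=[]
Op 3: conn=18 S1=4 S2=23 S3=23 S4=18 blocked=[]
Op 4: conn=12 S1=4 S2=23 S3=17 S4=18 blocked=[]
Op 5: conn=12 S1=4 S2=23 S3=37 S4=18 blocked=[]
Op 6: conn=-2 S1=4 S2=23 S3=37 S4=4 blocked=[1, 2, 3, 4]
Op 7: conn=-16 S1=4 S2=9 S3=37 S4=4 blocked=[1, 2, 3, 4]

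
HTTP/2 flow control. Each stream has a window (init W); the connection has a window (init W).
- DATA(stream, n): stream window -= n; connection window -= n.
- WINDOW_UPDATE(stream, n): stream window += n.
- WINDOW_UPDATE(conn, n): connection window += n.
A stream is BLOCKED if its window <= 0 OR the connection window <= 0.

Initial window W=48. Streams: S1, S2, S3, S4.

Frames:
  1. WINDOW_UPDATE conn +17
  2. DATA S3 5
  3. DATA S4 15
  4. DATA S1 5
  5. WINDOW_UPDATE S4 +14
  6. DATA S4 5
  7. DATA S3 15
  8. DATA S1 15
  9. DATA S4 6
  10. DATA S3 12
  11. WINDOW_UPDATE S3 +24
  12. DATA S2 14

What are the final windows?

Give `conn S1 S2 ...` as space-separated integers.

Answer: -27 28 34 40 36

Derivation:
Op 1: conn=65 S1=48 S2=48 S3=48 S4=48 blocked=[]
Op 2: conn=60 S1=48 S2=48 S3=43 S4=48 blocked=[]
Op 3: conn=45 S1=48 S2=48 S3=43 S4=33 blocked=[]
Op 4: conn=40 S1=43 S2=48 S3=43 S4=33 blocked=[]
Op 5: conn=40 S1=43 S2=48 S3=43 S4=47 blocked=[]
Op 6: conn=35 S1=43 S2=48 S3=43 S4=42 blocked=[]
Op 7: conn=20 S1=43 S2=48 S3=28 S4=42 blocked=[]
Op 8: conn=5 S1=28 S2=48 S3=28 S4=42 blocked=[]
Op 9: conn=-1 S1=28 S2=48 S3=28 S4=36 blocked=[1, 2, 3, 4]
Op 10: conn=-13 S1=28 S2=48 S3=16 S4=36 blocked=[1, 2, 3, 4]
Op 11: conn=-13 S1=28 S2=48 S3=40 S4=36 blocked=[1, 2, 3, 4]
Op 12: conn=-27 S1=28 S2=34 S3=40 S4=36 blocked=[1, 2, 3, 4]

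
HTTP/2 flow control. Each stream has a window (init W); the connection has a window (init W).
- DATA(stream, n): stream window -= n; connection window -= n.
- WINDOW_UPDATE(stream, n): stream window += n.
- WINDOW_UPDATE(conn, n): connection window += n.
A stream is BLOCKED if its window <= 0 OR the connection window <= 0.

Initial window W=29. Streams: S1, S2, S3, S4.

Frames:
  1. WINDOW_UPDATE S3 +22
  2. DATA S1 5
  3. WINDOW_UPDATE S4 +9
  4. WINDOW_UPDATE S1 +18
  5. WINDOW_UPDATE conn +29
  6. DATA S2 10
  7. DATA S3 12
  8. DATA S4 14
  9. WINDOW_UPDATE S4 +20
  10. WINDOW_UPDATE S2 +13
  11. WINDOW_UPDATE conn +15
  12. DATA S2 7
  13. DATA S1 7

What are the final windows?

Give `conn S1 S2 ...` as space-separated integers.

Answer: 18 35 25 39 44

Derivation:
Op 1: conn=29 S1=29 S2=29 S3=51 S4=29 blocked=[]
Op 2: conn=24 S1=24 S2=29 S3=51 S4=29 blocked=[]
Op 3: conn=24 S1=24 S2=29 S3=51 S4=38 blocked=[]
Op 4: conn=24 S1=42 S2=29 S3=51 S4=38 blocked=[]
Op 5: conn=53 S1=42 S2=29 S3=51 S4=38 blocked=[]
Op 6: conn=43 S1=42 S2=19 S3=51 S4=38 blocked=[]
Op 7: conn=31 S1=42 S2=19 S3=39 S4=38 blocked=[]
Op 8: conn=17 S1=42 S2=19 S3=39 S4=24 blocked=[]
Op 9: conn=17 S1=42 S2=19 S3=39 S4=44 blocked=[]
Op 10: conn=17 S1=42 S2=32 S3=39 S4=44 blocked=[]
Op 11: conn=32 S1=42 S2=32 S3=39 S4=44 blocked=[]
Op 12: conn=25 S1=42 S2=25 S3=39 S4=44 blocked=[]
Op 13: conn=18 S1=35 S2=25 S3=39 S4=44 blocked=[]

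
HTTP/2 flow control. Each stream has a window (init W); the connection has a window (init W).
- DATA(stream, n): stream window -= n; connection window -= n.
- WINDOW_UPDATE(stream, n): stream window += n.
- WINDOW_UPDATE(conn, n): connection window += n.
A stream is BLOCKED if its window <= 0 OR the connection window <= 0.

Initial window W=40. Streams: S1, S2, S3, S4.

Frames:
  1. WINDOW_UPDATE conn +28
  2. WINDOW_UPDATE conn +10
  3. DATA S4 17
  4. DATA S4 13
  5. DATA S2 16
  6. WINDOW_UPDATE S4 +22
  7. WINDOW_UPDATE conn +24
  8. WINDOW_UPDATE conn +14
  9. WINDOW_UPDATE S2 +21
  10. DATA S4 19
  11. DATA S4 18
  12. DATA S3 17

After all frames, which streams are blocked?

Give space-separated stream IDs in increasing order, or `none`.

Answer: S4

Derivation:
Op 1: conn=68 S1=40 S2=40 S3=40 S4=40 blocked=[]
Op 2: conn=78 S1=40 S2=40 S3=40 S4=40 blocked=[]
Op 3: conn=61 S1=40 S2=40 S3=40 S4=23 blocked=[]
Op 4: conn=48 S1=40 S2=40 S3=40 S4=10 blocked=[]
Op 5: conn=32 S1=40 S2=24 S3=40 S4=10 blocked=[]
Op 6: conn=32 S1=40 S2=24 S3=40 S4=32 blocked=[]
Op 7: conn=56 S1=40 S2=24 S3=40 S4=32 blocked=[]
Op 8: conn=70 S1=40 S2=24 S3=40 S4=32 blocked=[]
Op 9: conn=70 S1=40 S2=45 S3=40 S4=32 blocked=[]
Op 10: conn=51 S1=40 S2=45 S3=40 S4=13 blocked=[]
Op 11: conn=33 S1=40 S2=45 S3=40 S4=-5 blocked=[4]
Op 12: conn=16 S1=40 S2=45 S3=23 S4=-5 blocked=[4]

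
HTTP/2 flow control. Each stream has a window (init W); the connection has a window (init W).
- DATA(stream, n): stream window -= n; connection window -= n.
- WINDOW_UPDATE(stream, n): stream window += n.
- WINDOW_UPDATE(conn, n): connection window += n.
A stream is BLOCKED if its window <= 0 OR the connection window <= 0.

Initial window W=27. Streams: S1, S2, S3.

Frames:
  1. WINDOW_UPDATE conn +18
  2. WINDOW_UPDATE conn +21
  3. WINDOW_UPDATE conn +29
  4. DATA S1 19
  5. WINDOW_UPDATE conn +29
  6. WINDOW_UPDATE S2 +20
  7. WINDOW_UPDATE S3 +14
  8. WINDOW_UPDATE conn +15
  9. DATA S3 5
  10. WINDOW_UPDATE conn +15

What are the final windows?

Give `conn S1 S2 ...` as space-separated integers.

Op 1: conn=45 S1=27 S2=27 S3=27 blocked=[]
Op 2: conn=66 S1=27 S2=27 S3=27 blocked=[]
Op 3: conn=95 S1=27 S2=27 S3=27 blocked=[]
Op 4: conn=76 S1=8 S2=27 S3=27 blocked=[]
Op 5: conn=105 S1=8 S2=27 S3=27 blocked=[]
Op 6: conn=105 S1=8 S2=47 S3=27 blocked=[]
Op 7: conn=105 S1=8 S2=47 S3=41 blocked=[]
Op 8: conn=120 S1=8 S2=47 S3=41 blocked=[]
Op 9: conn=115 S1=8 S2=47 S3=36 blocked=[]
Op 10: conn=130 S1=8 S2=47 S3=36 blocked=[]

Answer: 130 8 47 36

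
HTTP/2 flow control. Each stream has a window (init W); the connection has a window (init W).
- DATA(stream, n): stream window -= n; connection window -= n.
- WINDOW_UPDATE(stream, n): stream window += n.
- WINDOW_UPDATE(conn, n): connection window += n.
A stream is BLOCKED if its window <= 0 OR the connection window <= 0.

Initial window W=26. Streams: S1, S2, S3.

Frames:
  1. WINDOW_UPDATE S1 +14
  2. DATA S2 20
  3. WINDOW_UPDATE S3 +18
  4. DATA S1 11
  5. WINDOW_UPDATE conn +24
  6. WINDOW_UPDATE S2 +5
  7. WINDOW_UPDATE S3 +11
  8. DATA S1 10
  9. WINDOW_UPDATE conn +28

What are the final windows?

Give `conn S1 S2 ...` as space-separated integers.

Answer: 37 19 11 55

Derivation:
Op 1: conn=26 S1=40 S2=26 S3=26 blocked=[]
Op 2: conn=6 S1=40 S2=6 S3=26 blocked=[]
Op 3: conn=6 S1=40 S2=6 S3=44 blocked=[]
Op 4: conn=-5 S1=29 S2=6 S3=44 blocked=[1, 2, 3]
Op 5: conn=19 S1=29 S2=6 S3=44 blocked=[]
Op 6: conn=19 S1=29 S2=11 S3=44 blocked=[]
Op 7: conn=19 S1=29 S2=11 S3=55 blocked=[]
Op 8: conn=9 S1=19 S2=11 S3=55 blocked=[]
Op 9: conn=37 S1=19 S2=11 S3=55 blocked=[]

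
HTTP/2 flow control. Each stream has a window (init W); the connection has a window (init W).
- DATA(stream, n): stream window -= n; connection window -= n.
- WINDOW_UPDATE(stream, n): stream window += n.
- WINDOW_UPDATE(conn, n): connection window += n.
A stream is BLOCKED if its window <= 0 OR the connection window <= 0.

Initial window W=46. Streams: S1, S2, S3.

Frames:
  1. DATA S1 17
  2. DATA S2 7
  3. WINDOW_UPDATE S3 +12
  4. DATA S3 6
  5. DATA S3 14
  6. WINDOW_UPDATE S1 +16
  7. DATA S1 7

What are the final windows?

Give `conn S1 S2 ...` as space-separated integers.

Answer: -5 38 39 38

Derivation:
Op 1: conn=29 S1=29 S2=46 S3=46 blocked=[]
Op 2: conn=22 S1=29 S2=39 S3=46 blocked=[]
Op 3: conn=22 S1=29 S2=39 S3=58 blocked=[]
Op 4: conn=16 S1=29 S2=39 S3=52 blocked=[]
Op 5: conn=2 S1=29 S2=39 S3=38 blocked=[]
Op 6: conn=2 S1=45 S2=39 S3=38 blocked=[]
Op 7: conn=-5 S1=38 S2=39 S3=38 blocked=[1, 2, 3]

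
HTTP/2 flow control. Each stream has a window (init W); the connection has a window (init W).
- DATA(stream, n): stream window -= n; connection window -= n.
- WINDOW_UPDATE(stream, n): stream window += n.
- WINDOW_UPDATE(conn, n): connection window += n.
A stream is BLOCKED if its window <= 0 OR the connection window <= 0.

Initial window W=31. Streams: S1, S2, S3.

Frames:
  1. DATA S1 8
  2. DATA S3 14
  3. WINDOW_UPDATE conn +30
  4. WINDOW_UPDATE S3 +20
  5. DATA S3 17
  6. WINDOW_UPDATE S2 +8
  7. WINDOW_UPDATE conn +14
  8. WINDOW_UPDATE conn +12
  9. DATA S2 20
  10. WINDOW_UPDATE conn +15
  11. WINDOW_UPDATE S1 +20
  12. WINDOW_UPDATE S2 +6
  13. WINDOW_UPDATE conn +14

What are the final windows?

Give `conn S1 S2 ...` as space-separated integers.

Answer: 57 43 25 20

Derivation:
Op 1: conn=23 S1=23 S2=31 S3=31 blocked=[]
Op 2: conn=9 S1=23 S2=31 S3=17 blocked=[]
Op 3: conn=39 S1=23 S2=31 S3=17 blocked=[]
Op 4: conn=39 S1=23 S2=31 S3=37 blocked=[]
Op 5: conn=22 S1=23 S2=31 S3=20 blocked=[]
Op 6: conn=22 S1=23 S2=39 S3=20 blocked=[]
Op 7: conn=36 S1=23 S2=39 S3=20 blocked=[]
Op 8: conn=48 S1=23 S2=39 S3=20 blocked=[]
Op 9: conn=28 S1=23 S2=19 S3=20 blocked=[]
Op 10: conn=43 S1=23 S2=19 S3=20 blocked=[]
Op 11: conn=43 S1=43 S2=19 S3=20 blocked=[]
Op 12: conn=43 S1=43 S2=25 S3=20 blocked=[]
Op 13: conn=57 S1=43 S2=25 S3=20 blocked=[]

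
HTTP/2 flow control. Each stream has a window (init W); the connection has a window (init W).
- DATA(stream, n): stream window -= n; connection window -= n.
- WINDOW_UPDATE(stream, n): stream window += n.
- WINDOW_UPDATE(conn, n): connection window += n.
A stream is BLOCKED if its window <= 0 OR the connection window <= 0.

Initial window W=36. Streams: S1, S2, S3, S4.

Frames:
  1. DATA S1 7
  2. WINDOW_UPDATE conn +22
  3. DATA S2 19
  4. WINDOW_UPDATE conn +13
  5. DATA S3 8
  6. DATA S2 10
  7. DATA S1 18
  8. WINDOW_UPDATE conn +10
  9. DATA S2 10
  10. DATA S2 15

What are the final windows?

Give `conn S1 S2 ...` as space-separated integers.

Answer: -6 11 -18 28 36

Derivation:
Op 1: conn=29 S1=29 S2=36 S3=36 S4=36 blocked=[]
Op 2: conn=51 S1=29 S2=36 S3=36 S4=36 blocked=[]
Op 3: conn=32 S1=29 S2=17 S3=36 S4=36 blocked=[]
Op 4: conn=45 S1=29 S2=17 S3=36 S4=36 blocked=[]
Op 5: conn=37 S1=29 S2=17 S3=28 S4=36 blocked=[]
Op 6: conn=27 S1=29 S2=7 S3=28 S4=36 blocked=[]
Op 7: conn=9 S1=11 S2=7 S3=28 S4=36 blocked=[]
Op 8: conn=19 S1=11 S2=7 S3=28 S4=36 blocked=[]
Op 9: conn=9 S1=11 S2=-3 S3=28 S4=36 blocked=[2]
Op 10: conn=-6 S1=11 S2=-18 S3=28 S4=36 blocked=[1, 2, 3, 4]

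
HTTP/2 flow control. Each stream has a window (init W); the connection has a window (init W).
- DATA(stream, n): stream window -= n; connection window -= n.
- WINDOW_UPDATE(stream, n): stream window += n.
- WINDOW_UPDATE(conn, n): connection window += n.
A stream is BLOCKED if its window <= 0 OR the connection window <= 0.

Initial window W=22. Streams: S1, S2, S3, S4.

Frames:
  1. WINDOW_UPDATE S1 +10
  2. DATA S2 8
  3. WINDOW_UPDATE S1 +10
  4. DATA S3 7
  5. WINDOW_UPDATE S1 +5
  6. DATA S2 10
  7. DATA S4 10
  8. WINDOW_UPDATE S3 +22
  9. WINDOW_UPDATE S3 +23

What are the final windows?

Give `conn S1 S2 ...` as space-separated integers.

Op 1: conn=22 S1=32 S2=22 S3=22 S4=22 blocked=[]
Op 2: conn=14 S1=32 S2=14 S3=22 S4=22 blocked=[]
Op 3: conn=14 S1=42 S2=14 S3=22 S4=22 blocked=[]
Op 4: conn=7 S1=42 S2=14 S3=15 S4=22 blocked=[]
Op 5: conn=7 S1=47 S2=14 S3=15 S4=22 blocked=[]
Op 6: conn=-3 S1=47 S2=4 S3=15 S4=22 blocked=[1, 2, 3, 4]
Op 7: conn=-13 S1=47 S2=4 S3=15 S4=12 blocked=[1, 2, 3, 4]
Op 8: conn=-13 S1=47 S2=4 S3=37 S4=12 blocked=[1, 2, 3, 4]
Op 9: conn=-13 S1=47 S2=4 S3=60 S4=12 blocked=[1, 2, 3, 4]

Answer: -13 47 4 60 12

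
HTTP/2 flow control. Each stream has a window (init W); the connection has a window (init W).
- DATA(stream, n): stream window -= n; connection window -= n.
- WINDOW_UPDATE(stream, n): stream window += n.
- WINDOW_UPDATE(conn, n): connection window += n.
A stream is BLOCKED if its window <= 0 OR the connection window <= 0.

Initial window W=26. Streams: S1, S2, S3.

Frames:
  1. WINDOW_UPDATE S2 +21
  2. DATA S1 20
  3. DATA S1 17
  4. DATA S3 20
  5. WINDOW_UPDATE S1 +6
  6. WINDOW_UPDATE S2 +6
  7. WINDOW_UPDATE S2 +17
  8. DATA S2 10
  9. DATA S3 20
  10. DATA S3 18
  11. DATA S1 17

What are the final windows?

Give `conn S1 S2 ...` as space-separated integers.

Answer: -96 -22 60 -32

Derivation:
Op 1: conn=26 S1=26 S2=47 S3=26 blocked=[]
Op 2: conn=6 S1=6 S2=47 S3=26 blocked=[]
Op 3: conn=-11 S1=-11 S2=47 S3=26 blocked=[1, 2, 3]
Op 4: conn=-31 S1=-11 S2=47 S3=6 blocked=[1, 2, 3]
Op 5: conn=-31 S1=-5 S2=47 S3=6 blocked=[1, 2, 3]
Op 6: conn=-31 S1=-5 S2=53 S3=6 blocked=[1, 2, 3]
Op 7: conn=-31 S1=-5 S2=70 S3=6 blocked=[1, 2, 3]
Op 8: conn=-41 S1=-5 S2=60 S3=6 blocked=[1, 2, 3]
Op 9: conn=-61 S1=-5 S2=60 S3=-14 blocked=[1, 2, 3]
Op 10: conn=-79 S1=-5 S2=60 S3=-32 blocked=[1, 2, 3]
Op 11: conn=-96 S1=-22 S2=60 S3=-32 blocked=[1, 2, 3]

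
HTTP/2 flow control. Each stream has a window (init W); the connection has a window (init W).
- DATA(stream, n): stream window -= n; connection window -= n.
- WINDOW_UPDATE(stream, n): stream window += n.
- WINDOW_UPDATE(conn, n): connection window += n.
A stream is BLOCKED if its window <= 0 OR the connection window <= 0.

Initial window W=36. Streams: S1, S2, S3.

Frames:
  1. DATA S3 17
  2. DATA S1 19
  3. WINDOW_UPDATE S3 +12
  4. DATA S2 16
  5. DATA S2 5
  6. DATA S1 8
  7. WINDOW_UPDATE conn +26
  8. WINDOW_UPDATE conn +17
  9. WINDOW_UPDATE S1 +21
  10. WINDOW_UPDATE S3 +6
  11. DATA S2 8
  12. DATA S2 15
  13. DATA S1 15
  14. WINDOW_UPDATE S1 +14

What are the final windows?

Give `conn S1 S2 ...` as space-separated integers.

Op 1: conn=19 S1=36 S2=36 S3=19 blocked=[]
Op 2: conn=0 S1=17 S2=36 S3=19 blocked=[1, 2, 3]
Op 3: conn=0 S1=17 S2=36 S3=31 blocked=[1, 2, 3]
Op 4: conn=-16 S1=17 S2=20 S3=31 blocked=[1, 2, 3]
Op 5: conn=-21 S1=17 S2=15 S3=31 blocked=[1, 2, 3]
Op 6: conn=-29 S1=9 S2=15 S3=31 blocked=[1, 2, 3]
Op 7: conn=-3 S1=9 S2=15 S3=31 blocked=[1, 2, 3]
Op 8: conn=14 S1=9 S2=15 S3=31 blocked=[]
Op 9: conn=14 S1=30 S2=15 S3=31 blocked=[]
Op 10: conn=14 S1=30 S2=15 S3=37 blocked=[]
Op 11: conn=6 S1=30 S2=7 S3=37 blocked=[]
Op 12: conn=-9 S1=30 S2=-8 S3=37 blocked=[1, 2, 3]
Op 13: conn=-24 S1=15 S2=-8 S3=37 blocked=[1, 2, 3]
Op 14: conn=-24 S1=29 S2=-8 S3=37 blocked=[1, 2, 3]

Answer: -24 29 -8 37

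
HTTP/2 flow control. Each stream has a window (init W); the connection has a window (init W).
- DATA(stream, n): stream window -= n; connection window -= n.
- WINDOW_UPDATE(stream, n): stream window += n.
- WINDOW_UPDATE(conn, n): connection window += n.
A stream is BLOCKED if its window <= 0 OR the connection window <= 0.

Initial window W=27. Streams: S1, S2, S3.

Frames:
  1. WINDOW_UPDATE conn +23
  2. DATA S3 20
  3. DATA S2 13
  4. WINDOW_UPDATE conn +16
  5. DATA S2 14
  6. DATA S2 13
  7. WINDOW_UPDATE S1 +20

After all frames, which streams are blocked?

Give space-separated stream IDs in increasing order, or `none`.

Op 1: conn=50 S1=27 S2=27 S3=27 blocked=[]
Op 2: conn=30 S1=27 S2=27 S3=7 blocked=[]
Op 3: conn=17 S1=27 S2=14 S3=7 blocked=[]
Op 4: conn=33 S1=27 S2=14 S3=7 blocked=[]
Op 5: conn=19 S1=27 S2=0 S3=7 blocked=[2]
Op 6: conn=6 S1=27 S2=-13 S3=7 blocked=[2]
Op 7: conn=6 S1=47 S2=-13 S3=7 blocked=[2]

Answer: S2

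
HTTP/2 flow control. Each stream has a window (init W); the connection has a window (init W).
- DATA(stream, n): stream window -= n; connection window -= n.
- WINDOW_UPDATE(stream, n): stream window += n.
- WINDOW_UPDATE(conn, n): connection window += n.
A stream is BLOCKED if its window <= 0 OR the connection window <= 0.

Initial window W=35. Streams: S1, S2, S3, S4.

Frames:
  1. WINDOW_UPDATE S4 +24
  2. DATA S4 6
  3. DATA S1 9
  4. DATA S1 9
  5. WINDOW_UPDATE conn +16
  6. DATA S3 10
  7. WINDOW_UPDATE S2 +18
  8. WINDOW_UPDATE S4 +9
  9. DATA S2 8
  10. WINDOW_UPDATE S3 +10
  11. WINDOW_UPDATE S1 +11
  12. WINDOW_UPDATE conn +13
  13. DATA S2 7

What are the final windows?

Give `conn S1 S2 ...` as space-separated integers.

Op 1: conn=35 S1=35 S2=35 S3=35 S4=59 blocked=[]
Op 2: conn=29 S1=35 S2=35 S3=35 S4=53 blocked=[]
Op 3: conn=20 S1=26 S2=35 S3=35 S4=53 blocked=[]
Op 4: conn=11 S1=17 S2=35 S3=35 S4=53 blocked=[]
Op 5: conn=27 S1=17 S2=35 S3=35 S4=53 blocked=[]
Op 6: conn=17 S1=17 S2=35 S3=25 S4=53 blocked=[]
Op 7: conn=17 S1=17 S2=53 S3=25 S4=53 blocked=[]
Op 8: conn=17 S1=17 S2=53 S3=25 S4=62 blocked=[]
Op 9: conn=9 S1=17 S2=45 S3=25 S4=62 blocked=[]
Op 10: conn=9 S1=17 S2=45 S3=35 S4=62 blocked=[]
Op 11: conn=9 S1=28 S2=45 S3=35 S4=62 blocked=[]
Op 12: conn=22 S1=28 S2=45 S3=35 S4=62 blocked=[]
Op 13: conn=15 S1=28 S2=38 S3=35 S4=62 blocked=[]

Answer: 15 28 38 35 62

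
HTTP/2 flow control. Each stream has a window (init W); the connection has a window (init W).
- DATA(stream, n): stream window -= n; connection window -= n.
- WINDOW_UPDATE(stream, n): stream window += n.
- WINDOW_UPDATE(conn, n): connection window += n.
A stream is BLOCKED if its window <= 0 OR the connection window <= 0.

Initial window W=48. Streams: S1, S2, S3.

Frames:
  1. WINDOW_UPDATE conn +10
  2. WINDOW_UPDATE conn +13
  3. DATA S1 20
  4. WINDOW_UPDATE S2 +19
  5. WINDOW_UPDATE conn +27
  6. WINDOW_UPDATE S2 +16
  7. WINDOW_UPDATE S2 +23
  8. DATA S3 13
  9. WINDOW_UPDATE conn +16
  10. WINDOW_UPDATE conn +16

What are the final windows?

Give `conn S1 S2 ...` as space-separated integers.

Answer: 97 28 106 35

Derivation:
Op 1: conn=58 S1=48 S2=48 S3=48 blocked=[]
Op 2: conn=71 S1=48 S2=48 S3=48 blocked=[]
Op 3: conn=51 S1=28 S2=48 S3=48 blocked=[]
Op 4: conn=51 S1=28 S2=67 S3=48 blocked=[]
Op 5: conn=78 S1=28 S2=67 S3=48 blocked=[]
Op 6: conn=78 S1=28 S2=83 S3=48 blocked=[]
Op 7: conn=78 S1=28 S2=106 S3=48 blocked=[]
Op 8: conn=65 S1=28 S2=106 S3=35 blocked=[]
Op 9: conn=81 S1=28 S2=106 S3=35 blocked=[]
Op 10: conn=97 S1=28 S2=106 S3=35 blocked=[]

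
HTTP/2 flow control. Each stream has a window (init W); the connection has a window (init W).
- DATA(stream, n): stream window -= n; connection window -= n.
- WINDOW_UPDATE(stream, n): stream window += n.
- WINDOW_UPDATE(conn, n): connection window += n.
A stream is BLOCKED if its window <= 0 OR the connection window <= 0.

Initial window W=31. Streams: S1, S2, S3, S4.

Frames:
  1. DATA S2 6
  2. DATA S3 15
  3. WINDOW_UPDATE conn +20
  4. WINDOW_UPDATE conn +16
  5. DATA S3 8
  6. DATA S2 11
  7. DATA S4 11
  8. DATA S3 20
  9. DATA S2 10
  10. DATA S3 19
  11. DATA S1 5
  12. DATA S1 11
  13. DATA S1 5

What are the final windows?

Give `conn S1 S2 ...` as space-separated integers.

Op 1: conn=25 S1=31 S2=25 S3=31 S4=31 blocked=[]
Op 2: conn=10 S1=31 S2=25 S3=16 S4=31 blocked=[]
Op 3: conn=30 S1=31 S2=25 S3=16 S4=31 blocked=[]
Op 4: conn=46 S1=31 S2=25 S3=16 S4=31 blocked=[]
Op 5: conn=38 S1=31 S2=25 S3=8 S4=31 blocked=[]
Op 6: conn=27 S1=31 S2=14 S3=8 S4=31 blocked=[]
Op 7: conn=16 S1=31 S2=14 S3=8 S4=20 blocked=[]
Op 8: conn=-4 S1=31 S2=14 S3=-12 S4=20 blocked=[1, 2, 3, 4]
Op 9: conn=-14 S1=31 S2=4 S3=-12 S4=20 blocked=[1, 2, 3, 4]
Op 10: conn=-33 S1=31 S2=4 S3=-31 S4=20 blocked=[1, 2, 3, 4]
Op 11: conn=-38 S1=26 S2=4 S3=-31 S4=20 blocked=[1, 2, 3, 4]
Op 12: conn=-49 S1=15 S2=4 S3=-31 S4=20 blocked=[1, 2, 3, 4]
Op 13: conn=-54 S1=10 S2=4 S3=-31 S4=20 blocked=[1, 2, 3, 4]

Answer: -54 10 4 -31 20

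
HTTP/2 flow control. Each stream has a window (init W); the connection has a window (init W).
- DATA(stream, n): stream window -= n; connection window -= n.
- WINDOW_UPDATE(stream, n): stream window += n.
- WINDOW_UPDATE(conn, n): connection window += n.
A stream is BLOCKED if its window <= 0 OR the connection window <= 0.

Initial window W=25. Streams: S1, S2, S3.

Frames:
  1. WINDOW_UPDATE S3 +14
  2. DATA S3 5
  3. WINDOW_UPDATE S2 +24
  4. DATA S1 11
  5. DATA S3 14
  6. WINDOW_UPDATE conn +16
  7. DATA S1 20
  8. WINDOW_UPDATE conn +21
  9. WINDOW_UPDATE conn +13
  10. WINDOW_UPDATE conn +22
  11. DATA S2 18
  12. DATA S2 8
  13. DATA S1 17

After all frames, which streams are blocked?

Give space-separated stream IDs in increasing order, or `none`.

Answer: S1

Derivation:
Op 1: conn=25 S1=25 S2=25 S3=39 blocked=[]
Op 2: conn=20 S1=25 S2=25 S3=34 blocked=[]
Op 3: conn=20 S1=25 S2=49 S3=34 blocked=[]
Op 4: conn=9 S1=14 S2=49 S3=34 blocked=[]
Op 5: conn=-5 S1=14 S2=49 S3=20 blocked=[1, 2, 3]
Op 6: conn=11 S1=14 S2=49 S3=20 blocked=[]
Op 7: conn=-9 S1=-6 S2=49 S3=20 blocked=[1, 2, 3]
Op 8: conn=12 S1=-6 S2=49 S3=20 blocked=[1]
Op 9: conn=25 S1=-6 S2=49 S3=20 blocked=[1]
Op 10: conn=47 S1=-6 S2=49 S3=20 blocked=[1]
Op 11: conn=29 S1=-6 S2=31 S3=20 blocked=[1]
Op 12: conn=21 S1=-6 S2=23 S3=20 blocked=[1]
Op 13: conn=4 S1=-23 S2=23 S3=20 blocked=[1]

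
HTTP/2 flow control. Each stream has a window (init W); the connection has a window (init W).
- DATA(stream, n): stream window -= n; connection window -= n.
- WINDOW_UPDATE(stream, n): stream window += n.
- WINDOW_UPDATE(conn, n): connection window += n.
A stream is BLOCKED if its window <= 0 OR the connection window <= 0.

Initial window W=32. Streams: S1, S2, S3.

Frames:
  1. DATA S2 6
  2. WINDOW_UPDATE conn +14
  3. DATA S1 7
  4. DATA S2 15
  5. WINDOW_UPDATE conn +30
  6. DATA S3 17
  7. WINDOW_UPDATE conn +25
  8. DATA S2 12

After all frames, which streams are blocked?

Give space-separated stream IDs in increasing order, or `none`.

Answer: S2

Derivation:
Op 1: conn=26 S1=32 S2=26 S3=32 blocked=[]
Op 2: conn=40 S1=32 S2=26 S3=32 blocked=[]
Op 3: conn=33 S1=25 S2=26 S3=32 blocked=[]
Op 4: conn=18 S1=25 S2=11 S3=32 blocked=[]
Op 5: conn=48 S1=25 S2=11 S3=32 blocked=[]
Op 6: conn=31 S1=25 S2=11 S3=15 blocked=[]
Op 7: conn=56 S1=25 S2=11 S3=15 blocked=[]
Op 8: conn=44 S1=25 S2=-1 S3=15 blocked=[2]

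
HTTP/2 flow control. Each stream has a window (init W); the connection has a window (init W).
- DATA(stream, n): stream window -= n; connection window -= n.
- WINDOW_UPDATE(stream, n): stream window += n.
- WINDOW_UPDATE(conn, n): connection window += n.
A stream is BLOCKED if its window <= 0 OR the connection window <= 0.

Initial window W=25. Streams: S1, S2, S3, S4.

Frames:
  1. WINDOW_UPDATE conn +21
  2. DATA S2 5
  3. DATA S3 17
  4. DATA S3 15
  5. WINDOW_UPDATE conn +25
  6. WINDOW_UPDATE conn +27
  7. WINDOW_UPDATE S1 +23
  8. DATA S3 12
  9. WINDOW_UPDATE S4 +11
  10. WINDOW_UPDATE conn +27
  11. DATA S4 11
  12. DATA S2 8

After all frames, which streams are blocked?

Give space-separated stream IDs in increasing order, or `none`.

Op 1: conn=46 S1=25 S2=25 S3=25 S4=25 blocked=[]
Op 2: conn=41 S1=25 S2=20 S3=25 S4=25 blocked=[]
Op 3: conn=24 S1=25 S2=20 S3=8 S4=25 blocked=[]
Op 4: conn=9 S1=25 S2=20 S3=-7 S4=25 blocked=[3]
Op 5: conn=34 S1=25 S2=20 S3=-7 S4=25 blocked=[3]
Op 6: conn=61 S1=25 S2=20 S3=-7 S4=25 blocked=[3]
Op 7: conn=61 S1=48 S2=20 S3=-7 S4=25 blocked=[3]
Op 8: conn=49 S1=48 S2=20 S3=-19 S4=25 blocked=[3]
Op 9: conn=49 S1=48 S2=20 S3=-19 S4=36 blocked=[3]
Op 10: conn=76 S1=48 S2=20 S3=-19 S4=36 blocked=[3]
Op 11: conn=65 S1=48 S2=20 S3=-19 S4=25 blocked=[3]
Op 12: conn=57 S1=48 S2=12 S3=-19 S4=25 blocked=[3]

Answer: S3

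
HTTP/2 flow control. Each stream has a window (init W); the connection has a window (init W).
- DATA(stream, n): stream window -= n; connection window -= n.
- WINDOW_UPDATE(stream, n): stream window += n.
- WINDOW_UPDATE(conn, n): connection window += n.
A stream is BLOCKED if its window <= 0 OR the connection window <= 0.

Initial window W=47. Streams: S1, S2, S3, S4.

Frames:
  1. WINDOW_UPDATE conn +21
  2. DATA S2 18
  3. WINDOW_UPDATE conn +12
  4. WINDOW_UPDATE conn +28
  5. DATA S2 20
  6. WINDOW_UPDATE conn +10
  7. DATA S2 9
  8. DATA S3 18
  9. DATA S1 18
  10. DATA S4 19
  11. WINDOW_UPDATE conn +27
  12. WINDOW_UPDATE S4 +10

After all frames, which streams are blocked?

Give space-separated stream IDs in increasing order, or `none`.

Answer: S2

Derivation:
Op 1: conn=68 S1=47 S2=47 S3=47 S4=47 blocked=[]
Op 2: conn=50 S1=47 S2=29 S3=47 S4=47 blocked=[]
Op 3: conn=62 S1=47 S2=29 S3=47 S4=47 blocked=[]
Op 4: conn=90 S1=47 S2=29 S3=47 S4=47 blocked=[]
Op 5: conn=70 S1=47 S2=9 S3=47 S4=47 blocked=[]
Op 6: conn=80 S1=47 S2=9 S3=47 S4=47 blocked=[]
Op 7: conn=71 S1=47 S2=0 S3=47 S4=47 blocked=[2]
Op 8: conn=53 S1=47 S2=0 S3=29 S4=47 blocked=[2]
Op 9: conn=35 S1=29 S2=0 S3=29 S4=47 blocked=[2]
Op 10: conn=16 S1=29 S2=0 S3=29 S4=28 blocked=[2]
Op 11: conn=43 S1=29 S2=0 S3=29 S4=28 blocked=[2]
Op 12: conn=43 S1=29 S2=0 S3=29 S4=38 blocked=[2]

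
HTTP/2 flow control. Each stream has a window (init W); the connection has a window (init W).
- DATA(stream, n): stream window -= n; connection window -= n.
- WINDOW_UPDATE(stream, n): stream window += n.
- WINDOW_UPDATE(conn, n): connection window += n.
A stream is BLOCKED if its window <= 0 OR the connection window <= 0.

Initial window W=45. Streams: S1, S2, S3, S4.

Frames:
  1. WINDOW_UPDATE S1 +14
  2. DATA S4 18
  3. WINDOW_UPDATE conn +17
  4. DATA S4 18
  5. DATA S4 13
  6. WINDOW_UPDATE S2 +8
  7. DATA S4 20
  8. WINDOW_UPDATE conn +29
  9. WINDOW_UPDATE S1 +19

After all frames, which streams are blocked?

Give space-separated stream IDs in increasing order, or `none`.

Answer: S4

Derivation:
Op 1: conn=45 S1=59 S2=45 S3=45 S4=45 blocked=[]
Op 2: conn=27 S1=59 S2=45 S3=45 S4=27 blocked=[]
Op 3: conn=44 S1=59 S2=45 S3=45 S4=27 blocked=[]
Op 4: conn=26 S1=59 S2=45 S3=45 S4=9 blocked=[]
Op 5: conn=13 S1=59 S2=45 S3=45 S4=-4 blocked=[4]
Op 6: conn=13 S1=59 S2=53 S3=45 S4=-4 blocked=[4]
Op 7: conn=-7 S1=59 S2=53 S3=45 S4=-24 blocked=[1, 2, 3, 4]
Op 8: conn=22 S1=59 S2=53 S3=45 S4=-24 blocked=[4]
Op 9: conn=22 S1=78 S2=53 S3=45 S4=-24 blocked=[4]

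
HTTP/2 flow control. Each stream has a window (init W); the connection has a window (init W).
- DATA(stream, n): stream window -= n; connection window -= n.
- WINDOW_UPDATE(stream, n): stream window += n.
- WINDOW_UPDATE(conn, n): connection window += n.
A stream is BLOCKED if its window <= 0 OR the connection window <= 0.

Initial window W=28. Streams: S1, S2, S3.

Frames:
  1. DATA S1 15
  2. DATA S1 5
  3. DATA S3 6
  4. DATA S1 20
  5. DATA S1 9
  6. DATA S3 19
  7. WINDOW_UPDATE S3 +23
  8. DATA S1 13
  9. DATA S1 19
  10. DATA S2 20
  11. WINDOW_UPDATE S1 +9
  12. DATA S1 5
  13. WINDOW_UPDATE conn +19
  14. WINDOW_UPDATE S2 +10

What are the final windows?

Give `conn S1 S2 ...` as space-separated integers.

Answer: -84 -49 18 26

Derivation:
Op 1: conn=13 S1=13 S2=28 S3=28 blocked=[]
Op 2: conn=8 S1=8 S2=28 S3=28 blocked=[]
Op 3: conn=2 S1=8 S2=28 S3=22 blocked=[]
Op 4: conn=-18 S1=-12 S2=28 S3=22 blocked=[1, 2, 3]
Op 5: conn=-27 S1=-21 S2=28 S3=22 blocked=[1, 2, 3]
Op 6: conn=-46 S1=-21 S2=28 S3=3 blocked=[1, 2, 3]
Op 7: conn=-46 S1=-21 S2=28 S3=26 blocked=[1, 2, 3]
Op 8: conn=-59 S1=-34 S2=28 S3=26 blocked=[1, 2, 3]
Op 9: conn=-78 S1=-53 S2=28 S3=26 blocked=[1, 2, 3]
Op 10: conn=-98 S1=-53 S2=8 S3=26 blocked=[1, 2, 3]
Op 11: conn=-98 S1=-44 S2=8 S3=26 blocked=[1, 2, 3]
Op 12: conn=-103 S1=-49 S2=8 S3=26 blocked=[1, 2, 3]
Op 13: conn=-84 S1=-49 S2=8 S3=26 blocked=[1, 2, 3]
Op 14: conn=-84 S1=-49 S2=18 S3=26 blocked=[1, 2, 3]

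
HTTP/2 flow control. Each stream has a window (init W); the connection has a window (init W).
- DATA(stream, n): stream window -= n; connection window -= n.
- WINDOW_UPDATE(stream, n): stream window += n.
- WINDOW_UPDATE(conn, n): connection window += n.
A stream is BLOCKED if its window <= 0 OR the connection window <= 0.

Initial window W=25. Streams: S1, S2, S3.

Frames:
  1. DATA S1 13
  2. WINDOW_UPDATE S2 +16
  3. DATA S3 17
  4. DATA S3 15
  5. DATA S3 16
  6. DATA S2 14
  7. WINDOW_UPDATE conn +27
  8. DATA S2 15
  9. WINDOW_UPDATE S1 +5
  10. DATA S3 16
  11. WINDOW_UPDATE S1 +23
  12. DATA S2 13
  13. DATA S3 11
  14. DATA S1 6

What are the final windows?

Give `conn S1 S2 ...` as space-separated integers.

Op 1: conn=12 S1=12 S2=25 S3=25 blocked=[]
Op 2: conn=12 S1=12 S2=41 S3=25 blocked=[]
Op 3: conn=-5 S1=12 S2=41 S3=8 blocked=[1, 2, 3]
Op 4: conn=-20 S1=12 S2=41 S3=-7 blocked=[1, 2, 3]
Op 5: conn=-36 S1=12 S2=41 S3=-23 blocked=[1, 2, 3]
Op 6: conn=-50 S1=12 S2=27 S3=-23 blocked=[1, 2, 3]
Op 7: conn=-23 S1=12 S2=27 S3=-23 blocked=[1, 2, 3]
Op 8: conn=-38 S1=12 S2=12 S3=-23 blocked=[1, 2, 3]
Op 9: conn=-38 S1=17 S2=12 S3=-23 blocked=[1, 2, 3]
Op 10: conn=-54 S1=17 S2=12 S3=-39 blocked=[1, 2, 3]
Op 11: conn=-54 S1=40 S2=12 S3=-39 blocked=[1, 2, 3]
Op 12: conn=-67 S1=40 S2=-1 S3=-39 blocked=[1, 2, 3]
Op 13: conn=-78 S1=40 S2=-1 S3=-50 blocked=[1, 2, 3]
Op 14: conn=-84 S1=34 S2=-1 S3=-50 blocked=[1, 2, 3]

Answer: -84 34 -1 -50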